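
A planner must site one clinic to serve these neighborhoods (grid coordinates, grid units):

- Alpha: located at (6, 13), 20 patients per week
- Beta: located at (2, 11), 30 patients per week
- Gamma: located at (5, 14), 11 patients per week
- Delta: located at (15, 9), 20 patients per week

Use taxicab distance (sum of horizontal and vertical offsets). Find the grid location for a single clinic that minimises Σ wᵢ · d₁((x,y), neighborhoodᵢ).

Manhattan distance separates: Σwᵢ(|x−xᵢ|+|y−yᵢ|) = Σwᵢ|x−xᵢ| + Σwᵢ|y−yᵢ|, so x and y are optimised independently as 1-D weighted medians.
Total weight W = 81; half = 40.5.
x-coordinate, sorted with cumulative weight:
  x=2 (Beta, w=30) cum 30
  x=5 (Gamma, w=11) cum 41  ← median
  x=6 (Alpha, w=20) cum 61
  x=15 (Delta, w=20) cum 81
⇒ x* = 5
y-coordinate, sorted with cumulative weight:
  y=9 (Delta, w=20) cum 20
  y=11 (Beta, w=30) cum 50  ← median
  y=13 (Alpha, w=20) cum 70
  y=14 (Gamma, w=11) cum 81
⇒ y* = 11

(5, 11)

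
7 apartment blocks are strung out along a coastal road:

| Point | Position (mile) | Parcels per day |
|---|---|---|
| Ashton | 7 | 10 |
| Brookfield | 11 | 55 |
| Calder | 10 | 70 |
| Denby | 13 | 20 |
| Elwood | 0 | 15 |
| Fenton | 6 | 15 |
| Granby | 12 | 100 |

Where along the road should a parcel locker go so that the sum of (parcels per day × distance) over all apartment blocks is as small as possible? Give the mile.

For a sum of weighted absolute distances on a line, the optimum is the weighted median (not the mean). Total weight W = 285; half-weight = 142.5.
Sort by position and accumulate weight:
  mile 0 (Elwood, w=15) → cum 15
  mile 6 (Fenton, w=15) → cum 30
  mile 7 (Ashton, w=10) → cum 40
  mile 10 (Calder, w=70) → cum 110
  mile 11 (Brookfield, w=55) → cum 165  ≥ 142.5 → median here
  mile 12 (Granby, w=100) → cum 265
  mile 13 (Denby, w=20) → cum 285
Optimal location: mile 11.

x = 11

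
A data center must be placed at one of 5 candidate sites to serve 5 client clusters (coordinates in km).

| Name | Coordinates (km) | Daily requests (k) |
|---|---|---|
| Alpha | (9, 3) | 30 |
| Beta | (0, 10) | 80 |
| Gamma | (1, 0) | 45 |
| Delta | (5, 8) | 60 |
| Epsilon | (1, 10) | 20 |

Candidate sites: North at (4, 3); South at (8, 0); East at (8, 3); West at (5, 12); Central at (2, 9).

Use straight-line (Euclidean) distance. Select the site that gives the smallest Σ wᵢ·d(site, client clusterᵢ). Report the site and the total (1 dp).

Total weighted distance at each candidate:
  North (4, 3): total = 1444.2
  South (8, 0): total = 2191.1
  East (8, 3): total = 1771.0
  West (5, 12): total = 1624.9
  Central (2, 9): total = 1081.0
Minimum is at Central with total 1081.0 km.

Central, total 1081.0 km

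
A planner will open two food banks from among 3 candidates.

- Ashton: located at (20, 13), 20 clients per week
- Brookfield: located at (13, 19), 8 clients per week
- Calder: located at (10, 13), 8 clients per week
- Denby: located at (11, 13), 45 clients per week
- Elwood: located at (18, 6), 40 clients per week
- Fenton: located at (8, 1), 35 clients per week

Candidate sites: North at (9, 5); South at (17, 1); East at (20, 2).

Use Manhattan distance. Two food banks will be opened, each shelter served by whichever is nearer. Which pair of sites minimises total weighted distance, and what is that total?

{North, East}, total 1301

Evaluate every pair (each demand assigned to the nearer of the two):
  {North, East}: total = 1301
  {North, South}: total = 1381
  {South, East}: total = 1913
Best pair: {North, East} with total 1301.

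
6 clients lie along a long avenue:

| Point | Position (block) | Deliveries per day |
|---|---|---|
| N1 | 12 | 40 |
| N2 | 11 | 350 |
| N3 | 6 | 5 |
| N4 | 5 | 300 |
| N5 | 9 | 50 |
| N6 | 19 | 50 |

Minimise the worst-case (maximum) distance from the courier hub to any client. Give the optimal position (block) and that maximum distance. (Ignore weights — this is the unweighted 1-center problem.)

location 12, max distance 7

The 1-center on a line is the midpoint of the two extreme points: leftmost at 5, rightmost at 19.
Optimal location = (5 + 19)/2 = 12; maximum distance = (19 − 5)/2 = 7.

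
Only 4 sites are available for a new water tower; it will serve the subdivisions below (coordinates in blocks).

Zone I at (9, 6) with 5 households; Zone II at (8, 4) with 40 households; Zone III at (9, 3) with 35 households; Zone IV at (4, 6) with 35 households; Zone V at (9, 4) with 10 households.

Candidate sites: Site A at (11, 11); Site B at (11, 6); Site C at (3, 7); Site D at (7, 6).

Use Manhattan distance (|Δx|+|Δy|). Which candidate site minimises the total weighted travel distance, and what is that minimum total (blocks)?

Total weighted distance at each candidate:
  Site A (11, 11): total = 1295
  Site B (11, 6): total = 670
  Site C (3, 7): total = 865
  Site D (7, 6): total = 450
Minimum is at Site D with total 450 blocks.

Site D, total 450 blocks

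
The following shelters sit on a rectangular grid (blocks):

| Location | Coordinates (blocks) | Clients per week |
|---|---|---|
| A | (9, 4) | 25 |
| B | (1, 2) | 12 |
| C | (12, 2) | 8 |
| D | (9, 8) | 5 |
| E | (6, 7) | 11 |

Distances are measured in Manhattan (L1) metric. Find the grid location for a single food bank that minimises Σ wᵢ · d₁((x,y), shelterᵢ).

(9, 4)

Manhattan distance separates: Σwᵢ(|x−xᵢ|+|y−yᵢ|) = Σwᵢ|x−xᵢ| + Σwᵢ|y−yᵢ|, so x and y are optimised independently as 1-D weighted medians.
Total weight W = 61; half = 30.5.
x-coordinate, sorted with cumulative weight:
  x=1 (B, w=12) cum 12
  x=6 (E, w=11) cum 23
  x=9 (A, w=25) cum 48  ← median
  x=9 (D, w=5) cum 53
  x=12 (C, w=8) cum 61
⇒ x* = 9
y-coordinate, sorted with cumulative weight:
  y=2 (B, w=12) cum 12
  y=2 (C, w=8) cum 20
  y=4 (A, w=25) cum 45  ← median
  y=7 (E, w=11) cum 56
  y=8 (D, w=5) cum 61
⇒ y* = 4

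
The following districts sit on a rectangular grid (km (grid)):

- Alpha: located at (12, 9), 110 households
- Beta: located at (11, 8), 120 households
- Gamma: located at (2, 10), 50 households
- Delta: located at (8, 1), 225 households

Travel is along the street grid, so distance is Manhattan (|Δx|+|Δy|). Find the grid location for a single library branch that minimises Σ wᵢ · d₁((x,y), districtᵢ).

(8, 8)

Manhattan distance separates: Σwᵢ(|x−xᵢ|+|y−yᵢ|) = Σwᵢ|x−xᵢ| + Σwᵢ|y−yᵢ|, so x and y are optimised independently as 1-D weighted medians.
Total weight W = 505; half = 252.5.
x-coordinate, sorted with cumulative weight:
  x=2 (Gamma, w=50) cum 50
  x=8 (Delta, w=225) cum 275  ← median
  x=11 (Beta, w=120) cum 395
  x=12 (Alpha, w=110) cum 505
⇒ x* = 8
y-coordinate, sorted with cumulative weight:
  y=1 (Delta, w=225) cum 225
  y=8 (Beta, w=120) cum 345  ← median
  y=9 (Alpha, w=110) cum 455
  y=10 (Gamma, w=50) cum 505
⇒ y* = 8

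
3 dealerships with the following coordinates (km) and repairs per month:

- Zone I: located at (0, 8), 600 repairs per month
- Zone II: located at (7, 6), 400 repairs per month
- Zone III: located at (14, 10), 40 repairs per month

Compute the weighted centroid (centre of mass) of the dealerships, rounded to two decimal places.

The minimiser of Σwᵢ‖p−pᵢ‖² is the weighted centroid p* = (Σwᵢpᵢ)/(Σwᵢ).
Σwᵢ = 1040.
Σwᵢxᵢ = 600·0 + 400·7 + 40·14 = 3360.
Σwᵢyᵢ = 600·8 + 400·6 + 40·10 = 7600.
x* = 3360/1040 = 3.23, y* = 7600/1040 = 7.31.

(3.23, 7.31)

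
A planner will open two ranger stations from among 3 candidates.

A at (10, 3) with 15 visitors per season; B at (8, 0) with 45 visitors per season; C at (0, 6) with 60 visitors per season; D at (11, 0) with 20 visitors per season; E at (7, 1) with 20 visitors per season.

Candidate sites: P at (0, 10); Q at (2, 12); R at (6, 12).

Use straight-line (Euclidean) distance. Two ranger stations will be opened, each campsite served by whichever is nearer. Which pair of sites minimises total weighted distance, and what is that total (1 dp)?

Evaluate every pair (each demand assigned to the nearer of the two):
  {P, R}: total = 1416.1
  {P, Q}: total = 1522.3
  {Q, R}: total = 1555.6
Best pair: {P, R} with total 1416.1.

{P, R}, total 1416.1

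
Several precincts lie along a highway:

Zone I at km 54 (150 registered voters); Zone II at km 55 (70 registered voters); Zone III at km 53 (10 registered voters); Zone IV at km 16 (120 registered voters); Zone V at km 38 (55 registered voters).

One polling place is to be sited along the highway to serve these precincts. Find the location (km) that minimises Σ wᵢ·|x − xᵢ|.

For a sum of weighted absolute distances on a line, the optimum is the weighted median (not the mean). Total weight W = 405; half-weight = 202.5.
Sort by position and accumulate weight:
  km 16 (Zone IV, w=120) → cum 120
  km 38 (Zone V, w=55) → cum 175
  km 53 (Zone III, w=10) → cum 185
  km 54 (Zone I, w=150) → cum 335  ≥ 202.5 → median here
  km 55 (Zone II, w=70) → cum 405
Optimal location: km 54.

x = 54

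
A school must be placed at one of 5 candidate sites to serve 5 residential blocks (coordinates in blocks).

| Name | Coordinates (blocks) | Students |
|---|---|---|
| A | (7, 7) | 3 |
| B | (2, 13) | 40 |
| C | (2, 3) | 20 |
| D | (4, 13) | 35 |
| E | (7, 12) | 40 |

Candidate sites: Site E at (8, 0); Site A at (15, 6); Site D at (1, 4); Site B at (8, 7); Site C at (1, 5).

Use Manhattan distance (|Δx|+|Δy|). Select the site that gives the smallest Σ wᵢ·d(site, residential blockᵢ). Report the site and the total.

Site B, total 1273 blocks

Total weighted distance at each candidate:
  Site E (8, 0): total = 2079
  Site A (15, 6): total = 2337
  Site D (1, 4): total = 1447
  Site B (8, 7): total = 1273
  Site C (1, 5): total = 1349
Minimum is at Site B with total 1273 blocks.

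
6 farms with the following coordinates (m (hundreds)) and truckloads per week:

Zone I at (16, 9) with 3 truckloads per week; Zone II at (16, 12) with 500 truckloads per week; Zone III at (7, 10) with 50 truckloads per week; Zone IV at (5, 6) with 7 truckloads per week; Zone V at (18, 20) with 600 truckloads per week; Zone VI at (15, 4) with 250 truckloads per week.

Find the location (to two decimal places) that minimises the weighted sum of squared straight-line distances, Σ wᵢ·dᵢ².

(16.30, 13.88)

The minimiser of Σwᵢ‖p−pᵢ‖² is the weighted centroid p* = (Σwᵢpᵢ)/(Σwᵢ).
Σwᵢ = 1410.
Σwᵢxᵢ = 3·16 + 500·16 + 50·7 + 7·5 + 600·18 + 250·15 = 22983.
Σwᵢyᵢ = 3·9 + 500·12 + 50·10 + 7·6 + 600·20 + 250·4 = 19569.
x* = 22983/1410 = 16.30, y* = 19569/1410 = 13.88.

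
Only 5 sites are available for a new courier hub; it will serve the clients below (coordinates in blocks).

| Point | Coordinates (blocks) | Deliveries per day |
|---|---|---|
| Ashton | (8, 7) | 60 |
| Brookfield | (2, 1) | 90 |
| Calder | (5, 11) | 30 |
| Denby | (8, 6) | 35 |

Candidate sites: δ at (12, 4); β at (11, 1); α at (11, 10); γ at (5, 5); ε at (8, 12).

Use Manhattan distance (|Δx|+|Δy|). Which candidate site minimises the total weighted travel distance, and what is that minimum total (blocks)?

γ, total 1250 blocks

Total weighted distance at each candidate:
  δ (12, 4): total = 2220
  β (11, 1): total = 2110
  α (11, 10): total = 2435
  γ (5, 5): total = 1250
  ε (8, 12): total = 2160
Minimum is at γ with total 1250 blocks.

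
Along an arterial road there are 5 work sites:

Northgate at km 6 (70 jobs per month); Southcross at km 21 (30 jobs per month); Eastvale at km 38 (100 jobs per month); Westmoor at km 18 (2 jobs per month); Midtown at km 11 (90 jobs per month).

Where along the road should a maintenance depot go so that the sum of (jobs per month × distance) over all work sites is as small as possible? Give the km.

For a sum of weighted absolute distances on a line, the optimum is the weighted median (not the mean). Total weight W = 292; half-weight = 146.
Sort by position and accumulate weight:
  km 6 (Northgate, w=70) → cum 70
  km 11 (Midtown, w=90) → cum 160  ≥ 146 → median here
  km 18 (Westmoor, w=2) → cum 162
  km 21 (Southcross, w=30) → cum 192
  km 38 (Eastvale, w=100) → cum 292
Optimal location: km 11.

x = 11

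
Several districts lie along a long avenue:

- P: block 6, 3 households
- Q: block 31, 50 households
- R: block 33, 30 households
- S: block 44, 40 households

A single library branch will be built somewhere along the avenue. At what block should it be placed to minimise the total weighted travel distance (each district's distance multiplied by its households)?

For a sum of weighted absolute distances on a line, the optimum is the weighted median (not the mean). Total weight W = 123; half-weight = 61.5.
Sort by position and accumulate weight:
  block 6 (P, w=3) → cum 3
  block 31 (Q, w=50) → cum 53
  block 33 (R, w=30) → cum 83  ≥ 61.5 → median here
  block 44 (S, w=40) → cum 123
Optimal location: block 33.

x = 33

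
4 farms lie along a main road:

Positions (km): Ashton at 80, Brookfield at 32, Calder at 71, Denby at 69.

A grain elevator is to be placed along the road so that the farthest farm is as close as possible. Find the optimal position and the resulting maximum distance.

location 56, max distance 24

The 1-center on a line is the midpoint of the two extreme points: leftmost at 32, rightmost at 80.
Optimal location = (32 + 80)/2 = 56; maximum distance = (80 − 32)/2 = 24.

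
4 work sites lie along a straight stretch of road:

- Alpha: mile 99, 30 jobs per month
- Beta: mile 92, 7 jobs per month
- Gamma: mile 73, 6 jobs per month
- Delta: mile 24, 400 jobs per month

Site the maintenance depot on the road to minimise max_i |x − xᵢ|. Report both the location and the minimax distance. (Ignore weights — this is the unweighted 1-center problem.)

The 1-center on a line is the midpoint of the two extreme points: leftmost at 24, rightmost at 99.
Optimal location = (24 + 99)/2 = 61.5; maximum distance = (99 − 24)/2 = 37.5.

location 61.5, max distance 37.5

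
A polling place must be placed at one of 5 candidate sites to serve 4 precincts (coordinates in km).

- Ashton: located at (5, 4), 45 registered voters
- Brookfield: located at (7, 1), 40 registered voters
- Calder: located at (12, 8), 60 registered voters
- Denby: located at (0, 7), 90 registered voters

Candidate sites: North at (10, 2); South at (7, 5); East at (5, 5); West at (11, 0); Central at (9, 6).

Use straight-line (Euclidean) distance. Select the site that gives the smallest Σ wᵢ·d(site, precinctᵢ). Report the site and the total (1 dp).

East, total 1165.5 km

Total weighted distance at each candidate:
  North (10, 2): total = 1754.5
  South (7, 5): total = 1265.7
  East (5, 5): total = 1165.5
  West (11, 0): total = 2146.6
  Central (9, 6): total = 1448.0
Minimum is at East with total 1165.5 km.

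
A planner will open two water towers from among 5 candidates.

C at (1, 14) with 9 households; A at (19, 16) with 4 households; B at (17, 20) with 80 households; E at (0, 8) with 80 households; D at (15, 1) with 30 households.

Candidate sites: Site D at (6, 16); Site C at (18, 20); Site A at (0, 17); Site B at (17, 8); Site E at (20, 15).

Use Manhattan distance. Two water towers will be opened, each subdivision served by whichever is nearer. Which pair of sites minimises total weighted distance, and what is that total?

{Site C, Site A}, total 1516

Evaluate every pair (each demand assigned to the nearer of the two):
  {Site C, Site A}: total = 1516
  {Site C, Site B}: total = 1928
  {Site D, Site C}: total = 1943
  {Site A, Site E}: total = 1974
  {Site A, Site B}: total = 2026
  {Site D, Site E}: total = 2401
  {Site D, Site B}: total = 2453
  {Site B, Site E}: total = 2458
  {Site D, Site A}: total = 2728
  {Site C, Site E}: total = 2998
Best pair: {Site C, Site A} with total 1516.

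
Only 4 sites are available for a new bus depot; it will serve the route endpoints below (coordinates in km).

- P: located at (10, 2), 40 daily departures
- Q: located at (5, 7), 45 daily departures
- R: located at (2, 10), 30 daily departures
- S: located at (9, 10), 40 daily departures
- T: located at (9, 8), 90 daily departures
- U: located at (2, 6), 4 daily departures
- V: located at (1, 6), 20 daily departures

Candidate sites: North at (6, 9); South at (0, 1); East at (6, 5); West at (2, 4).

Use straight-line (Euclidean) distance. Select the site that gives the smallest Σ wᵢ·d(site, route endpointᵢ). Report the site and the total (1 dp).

Total weighted distance at each candidate:
  North (6, 9): total = 1094.5
  South (0, 1): total = 2688.8
  East (6, 5): total = 1226.3
  West (2, 4): total = 1847.9
Minimum is at North with total 1094.5 km.

North, total 1094.5 km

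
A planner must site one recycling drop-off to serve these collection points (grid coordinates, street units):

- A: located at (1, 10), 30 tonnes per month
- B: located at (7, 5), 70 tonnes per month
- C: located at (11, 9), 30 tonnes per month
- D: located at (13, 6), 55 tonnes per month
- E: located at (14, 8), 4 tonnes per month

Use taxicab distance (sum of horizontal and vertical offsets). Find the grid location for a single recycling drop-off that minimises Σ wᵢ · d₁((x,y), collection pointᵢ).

Manhattan distance separates: Σwᵢ(|x−xᵢ|+|y−yᵢ|) = Σwᵢ|x−xᵢ| + Σwᵢ|y−yᵢ|, so x and y are optimised independently as 1-D weighted medians.
Total weight W = 189; half = 94.5.
x-coordinate, sorted with cumulative weight:
  x=1 (A, w=30) cum 30
  x=7 (B, w=70) cum 100  ← median
  x=11 (C, w=30) cum 130
  x=13 (D, w=55) cum 185
  x=14 (E, w=4) cum 189
⇒ x* = 7
y-coordinate, sorted with cumulative weight:
  y=5 (B, w=70) cum 70
  y=6 (D, w=55) cum 125  ← median
  y=8 (E, w=4) cum 129
  y=9 (C, w=30) cum 159
  y=10 (A, w=30) cum 189
⇒ y* = 6

(7, 6)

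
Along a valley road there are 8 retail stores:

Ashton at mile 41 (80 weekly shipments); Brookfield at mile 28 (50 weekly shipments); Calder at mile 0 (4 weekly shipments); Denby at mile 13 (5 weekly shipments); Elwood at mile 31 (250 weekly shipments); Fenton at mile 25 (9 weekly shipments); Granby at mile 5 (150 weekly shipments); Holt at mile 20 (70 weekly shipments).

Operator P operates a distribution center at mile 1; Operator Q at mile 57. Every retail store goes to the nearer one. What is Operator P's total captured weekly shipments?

The indifferent point is the midpoint (1+57)/2 = 29; retail stores left of it (closer to Operator P at 1) go to Operator P, those right go to Operator Q.
  Calder at 0 (w=4) → Operator P
  Granby at 5 (w=150) → Operator P
  Denby at 13 (w=5) → Operator P
  Holt at 20 (w=70) → Operator P
  Fenton at 25 (w=9) → Operator P
  Brookfield at 28 (w=50) → Operator P
  Elwood at 31 (w=250) → Operator Q
  Ashton at 41 (w=80) → Operator Q
Operator P captures 288; Operator Q captures 330.

288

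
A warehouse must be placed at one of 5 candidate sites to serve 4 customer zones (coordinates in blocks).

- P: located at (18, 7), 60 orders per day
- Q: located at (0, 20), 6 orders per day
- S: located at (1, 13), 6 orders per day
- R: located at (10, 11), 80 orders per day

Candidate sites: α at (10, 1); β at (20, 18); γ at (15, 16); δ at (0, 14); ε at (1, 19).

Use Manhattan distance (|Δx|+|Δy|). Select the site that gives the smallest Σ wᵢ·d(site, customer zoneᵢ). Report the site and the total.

γ, total 1736 blocks

Total weighted distance at each candidate:
  α (10, 1): total = 1940
  β (20, 18): total = 2416
  γ (15, 16): total = 1736
  δ (0, 14): total = 2588
  ε (1, 19): total = 3148
Minimum is at γ with total 1736 blocks.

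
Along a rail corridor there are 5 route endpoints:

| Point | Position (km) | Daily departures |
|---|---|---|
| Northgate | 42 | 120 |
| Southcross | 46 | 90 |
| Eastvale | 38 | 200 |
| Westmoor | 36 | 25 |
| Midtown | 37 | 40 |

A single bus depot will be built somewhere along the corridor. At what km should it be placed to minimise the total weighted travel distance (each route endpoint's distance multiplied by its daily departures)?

x = 38

For a sum of weighted absolute distances on a line, the optimum is the weighted median (not the mean). Total weight W = 475; half-weight = 237.5.
Sort by position and accumulate weight:
  km 36 (Westmoor, w=25) → cum 25
  km 37 (Midtown, w=40) → cum 65
  km 38 (Eastvale, w=200) → cum 265  ≥ 237.5 → median here
  km 42 (Northgate, w=120) → cum 385
  km 46 (Southcross, w=90) → cum 475
Optimal location: km 38.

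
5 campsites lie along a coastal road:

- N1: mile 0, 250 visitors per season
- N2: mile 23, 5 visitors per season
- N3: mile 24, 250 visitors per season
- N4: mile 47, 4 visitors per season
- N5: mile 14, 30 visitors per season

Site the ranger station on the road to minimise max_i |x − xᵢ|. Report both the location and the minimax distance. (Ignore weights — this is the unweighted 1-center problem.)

location 23.5, max distance 23.5

The 1-center on a line is the midpoint of the two extreme points: leftmost at 0, rightmost at 47.
Optimal location = (0 + 47)/2 = 23.5; maximum distance = (47 − 0)/2 = 23.5.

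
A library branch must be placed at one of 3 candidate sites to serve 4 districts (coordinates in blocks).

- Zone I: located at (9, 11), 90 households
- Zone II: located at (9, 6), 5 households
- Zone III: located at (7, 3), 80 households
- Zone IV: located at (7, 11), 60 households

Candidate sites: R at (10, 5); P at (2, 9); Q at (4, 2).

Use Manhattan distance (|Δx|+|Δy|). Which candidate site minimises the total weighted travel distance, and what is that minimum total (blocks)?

R, total 1580 blocks

Total weighted distance at each candidate:
  R (10, 5): total = 1580
  P (2, 9): total = 2160
  Q (4, 2): total = 2345
Minimum is at R with total 1580 blocks.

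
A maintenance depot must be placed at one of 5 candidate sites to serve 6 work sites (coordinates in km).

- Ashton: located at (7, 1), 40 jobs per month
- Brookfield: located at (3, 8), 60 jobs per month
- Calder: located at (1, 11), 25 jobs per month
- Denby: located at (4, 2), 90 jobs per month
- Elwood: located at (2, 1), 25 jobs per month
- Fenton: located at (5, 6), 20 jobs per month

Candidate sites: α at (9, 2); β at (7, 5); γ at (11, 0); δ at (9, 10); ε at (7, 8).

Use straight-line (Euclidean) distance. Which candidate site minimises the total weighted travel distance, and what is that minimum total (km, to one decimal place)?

Total weighted distance at each candidate:
  α (9, 2): total = 1639.5
  β (7, 5): total = 1258.8
  γ (11, 0): total = 2266.7
  δ (9, 10): total = 2197.1
  ε (7, 8): total = 1563.1
Minimum is at β with total 1258.8 km.

β, total 1258.8 km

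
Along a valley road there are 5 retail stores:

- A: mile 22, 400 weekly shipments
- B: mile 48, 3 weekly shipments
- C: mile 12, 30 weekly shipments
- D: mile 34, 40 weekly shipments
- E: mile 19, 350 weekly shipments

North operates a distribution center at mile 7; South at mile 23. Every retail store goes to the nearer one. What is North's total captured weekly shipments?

30

The indifferent point is the midpoint (7+23)/2 = 15; retail stores left of it (closer to North at 7) go to North, those right go to South.
  C at 12 (w=30) → North
  E at 19 (w=350) → South
  A at 22 (w=400) → South
  D at 34 (w=40) → South
  B at 48 (w=3) → South
North captures 30; South captures 793.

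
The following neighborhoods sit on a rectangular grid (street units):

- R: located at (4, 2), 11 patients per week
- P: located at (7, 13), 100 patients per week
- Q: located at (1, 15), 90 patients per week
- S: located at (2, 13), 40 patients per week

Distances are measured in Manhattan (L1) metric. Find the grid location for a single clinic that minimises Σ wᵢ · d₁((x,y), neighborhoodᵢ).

(2, 13)

Manhattan distance separates: Σwᵢ(|x−xᵢ|+|y−yᵢ|) = Σwᵢ|x−xᵢ| + Σwᵢ|y−yᵢ|, so x and y are optimised independently as 1-D weighted medians.
Total weight W = 241; half = 120.5.
x-coordinate, sorted with cumulative weight:
  x=1 (Q, w=90) cum 90
  x=2 (S, w=40) cum 130  ← median
  x=4 (R, w=11) cum 141
  x=7 (P, w=100) cum 241
⇒ x* = 2
y-coordinate, sorted with cumulative weight:
  y=2 (R, w=11) cum 11
  y=13 (P, w=100) cum 111
  y=13 (S, w=40) cum 151  ← median
  y=15 (Q, w=90) cum 241
⇒ y* = 13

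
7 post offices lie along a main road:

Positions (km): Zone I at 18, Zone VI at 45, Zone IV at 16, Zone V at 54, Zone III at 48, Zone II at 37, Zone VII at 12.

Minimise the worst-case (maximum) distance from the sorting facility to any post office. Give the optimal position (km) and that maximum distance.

The 1-center on a line is the midpoint of the two extreme points: leftmost at 12, rightmost at 54.
Optimal location = (12 + 54)/2 = 33; maximum distance = (54 − 12)/2 = 21.

location 33, max distance 21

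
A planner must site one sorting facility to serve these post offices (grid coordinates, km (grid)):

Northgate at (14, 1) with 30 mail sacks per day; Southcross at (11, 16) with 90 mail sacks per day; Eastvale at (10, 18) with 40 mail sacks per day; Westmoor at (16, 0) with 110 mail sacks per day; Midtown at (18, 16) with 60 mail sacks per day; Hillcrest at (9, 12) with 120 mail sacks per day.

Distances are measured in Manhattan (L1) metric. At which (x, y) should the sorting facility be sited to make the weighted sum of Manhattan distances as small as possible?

(11, 12)

Manhattan distance separates: Σwᵢ(|x−xᵢ|+|y−yᵢ|) = Σwᵢ|x−xᵢ| + Σwᵢ|y−yᵢ|, so x and y are optimised independently as 1-D weighted medians.
Total weight W = 450; half = 225.
x-coordinate, sorted with cumulative weight:
  x=9 (Hillcrest, w=120) cum 120
  x=10 (Eastvale, w=40) cum 160
  x=11 (Southcross, w=90) cum 250  ← median
  x=14 (Northgate, w=30) cum 280
  x=16 (Westmoor, w=110) cum 390
  x=18 (Midtown, w=60) cum 450
⇒ x* = 11
y-coordinate, sorted with cumulative weight:
  y=0 (Westmoor, w=110) cum 110
  y=1 (Northgate, w=30) cum 140
  y=12 (Hillcrest, w=120) cum 260  ← median
  y=16 (Southcross, w=90) cum 350
  y=16 (Midtown, w=60) cum 410
  y=18 (Eastvale, w=40) cum 450
⇒ y* = 12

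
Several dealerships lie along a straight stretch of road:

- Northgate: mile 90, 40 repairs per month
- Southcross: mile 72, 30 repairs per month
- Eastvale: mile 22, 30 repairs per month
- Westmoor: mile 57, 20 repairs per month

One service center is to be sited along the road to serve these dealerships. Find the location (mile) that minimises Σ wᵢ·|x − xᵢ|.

For a sum of weighted absolute distances on a line, the optimum is the weighted median (not the mean). Total weight W = 120; half-weight = 60.
Sort by position and accumulate weight:
  mile 22 (Eastvale, w=30) → cum 30
  mile 57 (Westmoor, w=20) → cum 50
  mile 72 (Southcross, w=30) → cum 80  ≥ 60 → median here
  mile 90 (Northgate, w=40) → cum 120
Optimal location: mile 72.

x = 72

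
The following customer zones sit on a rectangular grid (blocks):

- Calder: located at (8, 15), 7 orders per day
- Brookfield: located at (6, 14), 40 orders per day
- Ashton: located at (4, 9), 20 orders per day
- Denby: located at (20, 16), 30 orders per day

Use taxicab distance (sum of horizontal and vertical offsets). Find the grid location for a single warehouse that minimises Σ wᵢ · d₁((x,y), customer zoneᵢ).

(6, 14)

Manhattan distance separates: Σwᵢ(|x−xᵢ|+|y−yᵢ|) = Σwᵢ|x−xᵢ| + Σwᵢ|y−yᵢ|, so x and y are optimised independently as 1-D weighted medians.
Total weight W = 97; half = 48.5.
x-coordinate, sorted with cumulative weight:
  x=4 (Ashton, w=20) cum 20
  x=6 (Brookfield, w=40) cum 60  ← median
  x=8 (Calder, w=7) cum 67
  x=20 (Denby, w=30) cum 97
⇒ x* = 6
y-coordinate, sorted with cumulative weight:
  y=9 (Ashton, w=20) cum 20
  y=14 (Brookfield, w=40) cum 60  ← median
  y=15 (Calder, w=7) cum 67
  y=16 (Denby, w=30) cum 97
⇒ y* = 14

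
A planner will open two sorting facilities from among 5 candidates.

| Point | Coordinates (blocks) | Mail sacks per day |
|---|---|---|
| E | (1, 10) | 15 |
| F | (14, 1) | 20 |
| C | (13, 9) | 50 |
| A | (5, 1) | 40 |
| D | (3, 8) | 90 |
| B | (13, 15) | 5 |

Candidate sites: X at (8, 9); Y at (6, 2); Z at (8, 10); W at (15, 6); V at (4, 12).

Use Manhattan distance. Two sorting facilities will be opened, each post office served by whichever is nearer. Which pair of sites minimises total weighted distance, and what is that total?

Evaluate every pair (each demand assigned to the nearer of the two):
  {X, Y}: total = 1225
  {Y, Z}: total = 1345
  {W, V}: total = 1430
  {Y, V}: total = 1445
  {Y, W}: total = 1510
  {X, W}: total = 1525
  {X, V}: total = 1550
  {Z, W}: total = 1635
  {Z, V}: total = 1655
  {X, Z}: total = 1665
Best pair: {X, Y} with total 1225.

{X, Y}, total 1225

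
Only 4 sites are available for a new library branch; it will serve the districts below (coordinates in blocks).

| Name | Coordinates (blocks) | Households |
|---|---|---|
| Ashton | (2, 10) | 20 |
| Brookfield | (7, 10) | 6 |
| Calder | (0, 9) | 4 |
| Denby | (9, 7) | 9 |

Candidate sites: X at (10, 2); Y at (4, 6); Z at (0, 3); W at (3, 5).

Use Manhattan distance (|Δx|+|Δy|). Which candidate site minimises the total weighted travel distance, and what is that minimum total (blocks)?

Y, total 244 blocks

Total weighted distance at each candidate:
  X (10, 2): total = 508
  Y (4, 6): total = 244
  Z (0, 3): total = 405
  W (3, 5): total = 274
Minimum is at Y with total 244 blocks.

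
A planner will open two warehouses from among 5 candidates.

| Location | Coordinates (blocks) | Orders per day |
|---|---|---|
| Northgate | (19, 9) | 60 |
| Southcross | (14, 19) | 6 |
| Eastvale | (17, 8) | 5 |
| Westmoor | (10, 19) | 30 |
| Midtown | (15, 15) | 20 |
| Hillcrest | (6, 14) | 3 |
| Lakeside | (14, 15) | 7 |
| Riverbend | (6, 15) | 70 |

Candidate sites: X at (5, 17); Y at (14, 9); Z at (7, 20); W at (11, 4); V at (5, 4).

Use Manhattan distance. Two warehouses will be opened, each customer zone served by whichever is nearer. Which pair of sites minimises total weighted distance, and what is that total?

Evaluate every pair (each demand assigned to the nearer of the two):
  {X, Y}: total = 994
  {Y, Z}: total = 1111
  {X, W}: total = 1645
  {Z, W}: total = 1783
  {Y, V}: total = 1855
  {Y, W}: total = 2001
  {X, V}: total = 2035
  {X, Z}: total = 2132
  {Z, V}: total = 2173
  {W, V}: total = 2689
Best pair: {X, Y} with total 994.

{X, Y}, total 994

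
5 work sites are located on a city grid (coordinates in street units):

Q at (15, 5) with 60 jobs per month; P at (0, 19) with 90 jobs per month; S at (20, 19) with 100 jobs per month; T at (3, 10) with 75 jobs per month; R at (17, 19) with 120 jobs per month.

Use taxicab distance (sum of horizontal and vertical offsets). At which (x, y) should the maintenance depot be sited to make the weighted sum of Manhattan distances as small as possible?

Manhattan distance separates: Σwᵢ(|x−xᵢ|+|y−yᵢ|) = Σwᵢ|x−xᵢ| + Σwᵢ|y−yᵢ|, so x and y are optimised independently as 1-D weighted medians.
Total weight W = 445; half = 222.5.
x-coordinate, sorted with cumulative weight:
  x=0 (P, w=90) cum 90
  x=3 (T, w=75) cum 165
  x=15 (Q, w=60) cum 225  ← median
  x=17 (R, w=120) cum 345
  x=20 (S, w=100) cum 445
⇒ x* = 15
y-coordinate, sorted with cumulative weight:
  y=5 (Q, w=60) cum 60
  y=10 (T, w=75) cum 135
  y=19 (P, w=90) cum 225  ← median
  y=19 (S, w=100) cum 325
  y=19 (R, w=120) cum 445
⇒ y* = 19

(15, 19)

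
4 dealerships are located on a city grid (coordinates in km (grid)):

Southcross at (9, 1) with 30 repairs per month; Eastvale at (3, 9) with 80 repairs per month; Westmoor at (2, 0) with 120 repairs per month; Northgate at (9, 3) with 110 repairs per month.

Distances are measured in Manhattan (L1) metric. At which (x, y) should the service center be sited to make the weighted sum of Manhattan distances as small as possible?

(3, 3)

Manhattan distance separates: Σwᵢ(|x−xᵢ|+|y−yᵢ|) = Σwᵢ|x−xᵢ| + Σwᵢ|y−yᵢ|, so x and y are optimised independently as 1-D weighted medians.
Total weight W = 340; half = 170.
x-coordinate, sorted with cumulative weight:
  x=2 (Westmoor, w=120) cum 120
  x=3 (Eastvale, w=80) cum 200  ← median
  x=9 (Southcross, w=30) cum 230
  x=9 (Northgate, w=110) cum 340
⇒ x* = 3
y-coordinate, sorted with cumulative weight:
  y=0 (Westmoor, w=120) cum 120
  y=1 (Southcross, w=30) cum 150
  y=3 (Northgate, w=110) cum 260  ← median
  y=9 (Eastvale, w=80) cum 340
⇒ y* = 3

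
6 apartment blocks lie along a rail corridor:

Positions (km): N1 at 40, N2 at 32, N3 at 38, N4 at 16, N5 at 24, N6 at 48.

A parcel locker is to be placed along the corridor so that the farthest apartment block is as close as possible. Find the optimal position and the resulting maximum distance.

location 32, max distance 16

The 1-center on a line is the midpoint of the two extreme points: leftmost at 16, rightmost at 48.
Optimal location = (16 + 48)/2 = 32; maximum distance = (48 − 16)/2 = 16.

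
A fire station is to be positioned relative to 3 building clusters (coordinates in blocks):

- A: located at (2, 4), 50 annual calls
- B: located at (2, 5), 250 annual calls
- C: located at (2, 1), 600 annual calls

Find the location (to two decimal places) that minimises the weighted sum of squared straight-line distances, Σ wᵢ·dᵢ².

The minimiser of Σwᵢ‖p−pᵢ‖² is the weighted centroid p* = (Σwᵢpᵢ)/(Σwᵢ).
Σwᵢ = 900.
Σwᵢxᵢ = 50·2 + 250·2 + 600·2 = 1800.
Σwᵢyᵢ = 50·4 + 250·5 + 600·1 = 2050.
x* = 1800/900 = 2.00, y* = 2050/900 = 2.28.

(2.00, 2.28)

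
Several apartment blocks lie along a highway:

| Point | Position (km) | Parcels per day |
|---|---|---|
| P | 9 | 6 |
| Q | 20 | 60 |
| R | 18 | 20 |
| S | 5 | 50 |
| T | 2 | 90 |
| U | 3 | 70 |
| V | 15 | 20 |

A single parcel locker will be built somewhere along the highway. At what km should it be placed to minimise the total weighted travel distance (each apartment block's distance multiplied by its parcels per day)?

x = 3

For a sum of weighted absolute distances on a line, the optimum is the weighted median (not the mean). Total weight W = 316; half-weight = 158.
Sort by position and accumulate weight:
  km 2 (T, w=90) → cum 90
  km 3 (U, w=70) → cum 160  ≥ 158 → median here
  km 5 (S, w=50) → cum 210
  km 9 (P, w=6) → cum 216
  km 15 (V, w=20) → cum 236
  km 18 (R, w=20) → cum 256
  km 20 (Q, w=60) → cum 316
Optimal location: km 3.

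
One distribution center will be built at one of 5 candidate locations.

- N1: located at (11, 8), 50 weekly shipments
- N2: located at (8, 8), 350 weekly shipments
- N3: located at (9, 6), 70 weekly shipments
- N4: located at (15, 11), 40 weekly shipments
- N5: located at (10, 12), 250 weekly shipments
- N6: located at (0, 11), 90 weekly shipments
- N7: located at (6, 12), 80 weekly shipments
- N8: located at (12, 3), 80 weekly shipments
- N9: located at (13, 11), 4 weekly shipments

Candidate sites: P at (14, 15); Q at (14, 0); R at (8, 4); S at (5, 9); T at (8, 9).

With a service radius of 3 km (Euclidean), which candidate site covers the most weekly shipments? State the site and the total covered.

Coverage radius r = 3 km; a point is covered iff (Δx)²+(Δy)² ≤ 3² = 9.
  P (14, 15): covers {none} → 0
  Q (14, 0): covers {none} → 0
  R (8, 4): covers {N3} → 70
  S (5, 9): covers {none} → 0
  T (8, 9): covers {N2} → 350
Maximum coverage at T: 350 weekly shipments.

T, covering 350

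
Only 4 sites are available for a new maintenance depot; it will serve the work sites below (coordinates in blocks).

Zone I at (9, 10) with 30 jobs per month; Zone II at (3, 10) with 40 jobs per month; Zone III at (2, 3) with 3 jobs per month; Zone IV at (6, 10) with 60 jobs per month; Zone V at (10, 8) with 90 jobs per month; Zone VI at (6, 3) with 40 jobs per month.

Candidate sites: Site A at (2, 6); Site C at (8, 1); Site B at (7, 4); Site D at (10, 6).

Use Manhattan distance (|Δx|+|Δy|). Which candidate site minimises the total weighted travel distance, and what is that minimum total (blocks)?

Total weighted distance at each candidate:
  Site A (2, 6): total = 2199
  Site C (8, 1): total = 2514
  Site B (7, 4): total = 1788
  Site D (10, 6): total = 1563
Minimum is at Site D with total 1563 blocks.

Site D, total 1563 blocks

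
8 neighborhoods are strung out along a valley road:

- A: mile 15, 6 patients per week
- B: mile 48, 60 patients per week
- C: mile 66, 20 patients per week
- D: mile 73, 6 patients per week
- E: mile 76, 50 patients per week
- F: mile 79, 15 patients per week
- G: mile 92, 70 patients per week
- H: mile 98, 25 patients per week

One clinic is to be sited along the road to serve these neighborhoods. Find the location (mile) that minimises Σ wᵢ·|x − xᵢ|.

For a sum of weighted absolute distances on a line, the optimum is the weighted median (not the mean). Total weight W = 252; half-weight = 126.
Sort by position and accumulate weight:
  mile 15 (A, w=6) → cum 6
  mile 48 (B, w=60) → cum 66
  mile 66 (C, w=20) → cum 86
  mile 73 (D, w=6) → cum 92
  mile 76 (E, w=50) → cum 142  ≥ 126 → median here
  mile 79 (F, w=15) → cum 157
  mile 92 (G, w=70) → cum 227
  mile 98 (H, w=25) → cum 252
Optimal location: mile 76.

x = 76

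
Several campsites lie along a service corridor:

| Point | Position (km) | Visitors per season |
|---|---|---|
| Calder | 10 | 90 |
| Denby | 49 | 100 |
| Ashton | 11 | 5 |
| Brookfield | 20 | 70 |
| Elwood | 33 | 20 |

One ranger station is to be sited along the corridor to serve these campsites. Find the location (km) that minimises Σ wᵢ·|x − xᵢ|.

x = 20

For a sum of weighted absolute distances on a line, the optimum is the weighted median (not the mean). Total weight W = 285; half-weight = 142.5.
Sort by position and accumulate weight:
  km 10 (Calder, w=90) → cum 90
  km 11 (Ashton, w=5) → cum 95
  km 20 (Brookfield, w=70) → cum 165  ≥ 142.5 → median here
  km 33 (Elwood, w=20) → cum 185
  km 49 (Denby, w=100) → cum 285
Optimal location: km 20.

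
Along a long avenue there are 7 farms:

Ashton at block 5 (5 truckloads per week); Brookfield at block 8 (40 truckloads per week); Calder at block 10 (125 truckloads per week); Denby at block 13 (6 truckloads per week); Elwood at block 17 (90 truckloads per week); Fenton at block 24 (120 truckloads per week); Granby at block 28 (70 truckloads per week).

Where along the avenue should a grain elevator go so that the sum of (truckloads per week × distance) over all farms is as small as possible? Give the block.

For a sum of weighted absolute distances on a line, the optimum is the weighted median (not the mean). Total weight W = 456; half-weight = 228.
Sort by position and accumulate weight:
  block 5 (Ashton, w=5) → cum 5
  block 8 (Brookfield, w=40) → cum 45
  block 10 (Calder, w=125) → cum 170
  block 13 (Denby, w=6) → cum 176
  block 17 (Elwood, w=90) → cum 266  ≥ 228 → median here
  block 24 (Fenton, w=120) → cum 386
  block 28 (Granby, w=70) → cum 456
Optimal location: block 17.

x = 17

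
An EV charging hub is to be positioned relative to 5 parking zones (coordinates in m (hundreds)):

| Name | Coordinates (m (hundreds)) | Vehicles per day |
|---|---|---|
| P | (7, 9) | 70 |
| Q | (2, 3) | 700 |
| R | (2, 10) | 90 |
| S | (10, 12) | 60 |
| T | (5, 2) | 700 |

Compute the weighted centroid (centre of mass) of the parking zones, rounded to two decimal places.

(3.81, 3.55)

The minimiser of Σwᵢ‖p−pᵢ‖² is the weighted centroid p* = (Σwᵢpᵢ)/(Σwᵢ).
Σwᵢ = 1620.
Σwᵢxᵢ = 70·7 + 700·2 + 90·2 + 60·10 + 700·5 = 6170.
Σwᵢyᵢ = 70·9 + 700·3 + 90·10 + 60·12 + 700·2 = 5750.
x* = 6170/1620 = 3.81, y* = 5750/1620 = 3.55.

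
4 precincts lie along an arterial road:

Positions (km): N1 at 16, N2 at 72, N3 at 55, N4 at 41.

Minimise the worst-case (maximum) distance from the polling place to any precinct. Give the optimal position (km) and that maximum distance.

The 1-center on a line is the midpoint of the two extreme points: leftmost at 16, rightmost at 72.
Optimal location = (16 + 72)/2 = 44; maximum distance = (72 − 16)/2 = 28.

location 44, max distance 28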